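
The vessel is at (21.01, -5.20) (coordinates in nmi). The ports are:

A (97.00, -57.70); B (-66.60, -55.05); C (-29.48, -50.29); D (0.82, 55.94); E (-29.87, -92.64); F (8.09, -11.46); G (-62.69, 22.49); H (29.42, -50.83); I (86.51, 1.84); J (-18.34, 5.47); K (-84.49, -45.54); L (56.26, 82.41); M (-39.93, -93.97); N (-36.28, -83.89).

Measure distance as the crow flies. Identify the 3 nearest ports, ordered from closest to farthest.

F, J, H

Distances from (21.01, -5.20):
A: 92.36 nmi
B: 100.80 nmi
C: 67.69 nmi
D: 64.39 nmi
E: 101.17 nmi
F: 14.36 nmi
G: 88.16 nmi
H: 46.40 nmi
I: 65.88 nmi
J: 40.77 nmi
K: 112.95 nmi
L: 94.44 nmi
M: 107.67 nmi
N: 97.34 nmi
Sorted: F (14.36 nmi) < J (40.77 nmi) < H (46.40 nmi) < D (64.39 nmi) < I (65.88 nmi) < …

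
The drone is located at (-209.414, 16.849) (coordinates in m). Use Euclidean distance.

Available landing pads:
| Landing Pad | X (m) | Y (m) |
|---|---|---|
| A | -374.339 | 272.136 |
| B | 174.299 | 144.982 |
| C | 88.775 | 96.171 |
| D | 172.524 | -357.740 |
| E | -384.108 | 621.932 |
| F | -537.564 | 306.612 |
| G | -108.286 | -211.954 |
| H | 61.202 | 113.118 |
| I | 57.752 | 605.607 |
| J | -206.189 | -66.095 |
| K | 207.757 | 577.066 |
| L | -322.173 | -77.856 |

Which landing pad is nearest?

Distances from (-209.414, 16.849):
A: 303.927 m
B: 404.541 m
C: 308.559 m
D: 534.971 m
E: 629.796 m
F: 437.773 m
G: 250.155 m
H: 287.229 m
I: 646.540 m
J: 83.007 m
K: 698.480 m
L: 147.254 m
Minimum: J at 83.007 m.

J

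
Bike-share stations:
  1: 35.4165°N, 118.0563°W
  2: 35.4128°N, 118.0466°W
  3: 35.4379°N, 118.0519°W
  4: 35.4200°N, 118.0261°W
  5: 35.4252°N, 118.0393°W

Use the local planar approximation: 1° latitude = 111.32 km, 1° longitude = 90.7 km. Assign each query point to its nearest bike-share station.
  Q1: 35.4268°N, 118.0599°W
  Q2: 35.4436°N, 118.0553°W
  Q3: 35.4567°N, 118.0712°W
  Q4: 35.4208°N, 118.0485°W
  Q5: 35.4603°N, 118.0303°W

Q1→1; Q2→3; Q3→3; Q4→1; Q5→3

Q1 at 35.4268°N, 118.0599°W:
  1: 1.1922 km
  2: 1.9708 km
  3: 1.4329 km
  4: 3.1577 km
  5: 1.8769 km
  → nearest: 1 (1.1922 km)
Q2 at 35.4436°N, 118.0553°W:
  1: 3.0181 km
  2: 3.5183 km
  3: 0.7055 km
  4: 3.7304 km
  5: 2.5103 km
  → nearest: 3 (0.7055 km)
Q3 at 35.4567°N, 118.0712°W:
  1: 4.6747 km
  2: 5.3722 km
  3: 2.7284 km
  4: 5.7813 km
  5: 4.5461 km
  → nearest: 3 (2.7284 km)
Q4 at 35.4208°N, 118.0485°W:
  1: 0.8542 km
  2: 0.9071 km
  3: 1.9284 km
  4: 2.0336 km
  5: 0.9676 km
  → nearest: 1 (0.8542 km)
Q5 at 35.4603°N, 118.0303°W:
  1: 5.4162 km
  2: 5.4905 km
  3: 3.1711 km
  4: 4.5023 km
  5: 3.9917 km
  → nearest: 3 (3.1711 km)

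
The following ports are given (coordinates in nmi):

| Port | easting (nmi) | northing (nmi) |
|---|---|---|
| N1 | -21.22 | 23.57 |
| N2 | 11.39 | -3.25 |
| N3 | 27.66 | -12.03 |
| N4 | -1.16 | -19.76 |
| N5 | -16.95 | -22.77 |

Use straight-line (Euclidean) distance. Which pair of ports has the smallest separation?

N4 and N5

Pairwise distances:
N1–N2: √((32.61)² + (-26.82)²) = √(1063.4121 + 719.3124) = 42.22 nmi
N1–N3: √((48.88)² + (-35.60)²) = √(2389.2544 + 1267.3600) = 60.47 nmi
N1–N4: √((20.06)² + (-43.33)²) = √(402.4036 + 1877.4889) = 47.75 nmi
N1–N5: √((4.27)² + (-46.34)²) = √(18.2329 + 2147.3956) = 46.54 nmi
N2–N3: √((16.27)² + (-8.78)²) = √(264.7129 + 77.0884) = 18.49 nmi
N2–N4: √((-12.55)² + (-16.51)²) = √(157.5025 + 272.5801) = 20.74 nmi
N2–N5: √((-28.34)² + (-19.52)²) = √(803.1556 + 381.0304) = 34.41 nmi
N3–N4: √((-28.82)² + (-7.73)²) = √(830.5924 + 59.7529) = 29.84 nmi
N3–N5: √((-44.61)² + (-10.74)²) = √(1990.0521 + 115.3476) = 45.88 nmi
N4–N5: √((-15.79)² + (-3.01)²) = √(249.3241 + 9.0601) = 16.07 nmi
Closest pair: N4–N5 at 16.07 nmi.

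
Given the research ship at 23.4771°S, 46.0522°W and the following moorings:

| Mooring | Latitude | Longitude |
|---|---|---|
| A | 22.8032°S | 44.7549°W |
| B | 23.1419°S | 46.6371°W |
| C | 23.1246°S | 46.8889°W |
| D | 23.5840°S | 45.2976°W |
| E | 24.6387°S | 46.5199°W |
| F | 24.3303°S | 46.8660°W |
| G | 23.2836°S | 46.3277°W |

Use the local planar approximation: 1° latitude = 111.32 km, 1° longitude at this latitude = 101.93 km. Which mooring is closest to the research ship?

G

Distances from 23.4771°S, 46.0522°W:
A: 152.0314 km
B: 70.3333 km
C: 93.8792 km
D: 77.8315 km
E: 137.8172 km
F: 126.1018 km
G: 35.3917 km
Minimum: G at 35.3917 km.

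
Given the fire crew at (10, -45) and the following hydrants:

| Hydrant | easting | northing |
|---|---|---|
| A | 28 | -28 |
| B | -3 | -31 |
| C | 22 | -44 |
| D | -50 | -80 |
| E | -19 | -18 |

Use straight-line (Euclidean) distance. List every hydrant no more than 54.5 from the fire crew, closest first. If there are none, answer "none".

C, B, A, E

Distances from (10, -45):
A: 24.8
B: 19.1
C: 12.0
D: 69.5
E: 39.6
Threshold 54.5: C (12.0), B (19.1), A (24.8), E (39.6) are within range.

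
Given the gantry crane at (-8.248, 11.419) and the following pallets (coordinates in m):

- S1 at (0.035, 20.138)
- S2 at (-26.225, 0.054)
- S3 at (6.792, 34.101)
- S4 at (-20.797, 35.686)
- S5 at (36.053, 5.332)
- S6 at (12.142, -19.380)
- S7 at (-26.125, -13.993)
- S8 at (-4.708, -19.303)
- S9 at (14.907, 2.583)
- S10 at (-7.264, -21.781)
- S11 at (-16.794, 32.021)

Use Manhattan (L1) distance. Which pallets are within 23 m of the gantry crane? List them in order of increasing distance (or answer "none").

S1

Distances from (-8.248, 11.419):
S1: |8.283| + |8.719| = 8.283 + 8.719 = 17.002 m
S2: |-17.977| + |-11.365| = 17.977 + 11.365 = 29.342 m
S3: |15.040| + |22.682| = 15.040 + 22.682 = 37.722 m
S4: |-12.549| + |24.267| = 12.549 + 24.267 = 36.816 m
S5: |44.301| + |-6.087| = 44.301 + 6.087 = 50.388 m
S6: |20.390| + |-30.799| = 20.390 + 30.799 = 51.189 m
S7: |-17.877| + |-25.412| = 17.877 + 25.412 = 43.289 m
S8: |3.540| + |-30.722| = 3.540 + 30.722 = 34.262 m
S9: |23.155| + |-8.836| = 23.155 + 8.836 = 31.991 m
S10: |0.984| + |-33.200| = 0.984 + 33.200 = 34.184 m
S11: |-8.546| + |20.602| = 8.546 + 20.602 = 29.148 m
Threshold 23 m: S1 (17.002 m) is within range.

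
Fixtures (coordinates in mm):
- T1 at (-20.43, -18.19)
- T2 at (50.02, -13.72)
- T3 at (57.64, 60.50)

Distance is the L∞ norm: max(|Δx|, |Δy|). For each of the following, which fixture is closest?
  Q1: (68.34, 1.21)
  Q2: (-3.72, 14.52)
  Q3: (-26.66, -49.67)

Q1 at (68.34, 1.21):
  T1: 88.77 mm
  T2: 18.32 mm
  T3: 59.29 mm
  → nearest: T2 (18.32 mm)
Q2 at (-3.72, 14.52):
  T1: 32.71 mm
  T2: 53.74 mm
  T3: 61.36 mm
  → nearest: T1 (32.71 mm)
Q3 at (-26.66, -49.67):
  T1: 31.48 mm
  T2: 76.68 mm
  T3: 110.17 mm
  → nearest: T1 (31.48 mm)

Q1→T2; Q2→T1; Q3→T1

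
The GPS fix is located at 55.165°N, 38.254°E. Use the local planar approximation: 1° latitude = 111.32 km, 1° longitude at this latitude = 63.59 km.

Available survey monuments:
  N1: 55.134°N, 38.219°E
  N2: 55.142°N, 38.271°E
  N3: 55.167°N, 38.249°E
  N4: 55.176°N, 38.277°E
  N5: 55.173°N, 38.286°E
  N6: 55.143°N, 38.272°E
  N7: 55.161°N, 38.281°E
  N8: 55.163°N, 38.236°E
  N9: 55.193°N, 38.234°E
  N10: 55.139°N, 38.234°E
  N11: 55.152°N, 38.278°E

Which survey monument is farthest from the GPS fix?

Distances from 55.165°N, 38.254°E:
N1: √((-0.031·111.32)² + (-0.035·63.59)²) = √(11.90885 + 4.95352) = 4.106 km
N2: √((-0.023·111.32)² + (0.017·63.59)²) = √(6.55544 + 1.16863) = 2.779 km
N3: √((0.002·111.32)² + (-0.005·63.59)²) = √(0.04957 + 0.10109) = 0.388 km
N4: √((0.011·111.32)² + (0.023·63.59)²) = √(1.49945 + 2.13911) = 1.908 km
N5: √((0.008·111.32)² + (0.032·63.59)²) = √(0.79310 + 4.14074) = 2.221 km
N6: √((-0.022·111.32)² + (0.018·63.59)²) = √(5.99780 + 1.31015) = 2.703 km
N7: √((-0.004·111.32)² + (0.027·63.59)²) = √(0.19827 + 2.94785) = 1.774 km
N8: √((-0.002·111.32)² + (-0.018·63.59)²) = √(0.04957 + 1.31015) = 1.166 km
N9: √((0.028·111.32)² + (-0.020·63.59)²) = √(9.71544 + 1.61748) = 3.366 km
N10: √((-0.026·111.32)² + (-0.020·63.59)²) = √(8.37709 + 1.61748) = 3.161 km
N11: √((-0.013·111.32)² + (0.024·63.59)²) = √(2.09427 + 2.32916) = 2.103 km
Maximum: N1 at 4.106 km.

N1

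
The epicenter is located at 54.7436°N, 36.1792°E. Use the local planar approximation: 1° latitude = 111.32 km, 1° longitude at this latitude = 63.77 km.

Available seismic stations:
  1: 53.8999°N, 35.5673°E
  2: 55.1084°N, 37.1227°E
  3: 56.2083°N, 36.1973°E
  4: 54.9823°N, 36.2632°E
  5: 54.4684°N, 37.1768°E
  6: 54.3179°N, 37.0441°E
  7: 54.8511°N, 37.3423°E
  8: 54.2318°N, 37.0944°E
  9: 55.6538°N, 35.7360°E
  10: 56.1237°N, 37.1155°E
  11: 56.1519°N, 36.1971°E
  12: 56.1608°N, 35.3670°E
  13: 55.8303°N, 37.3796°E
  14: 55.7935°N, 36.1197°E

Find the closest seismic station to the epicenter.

4

Distances from 54.7436°N, 36.1792°E:
1: √((-0.8437·111.32)² + (-0.6119·63.77)²) = √(8821.094883 + 1522.627749) = 101.7041 km
2: √((0.3648·111.32)² + (0.9435·63.77)²) = √(1649.134414 + 3620.067287) = 72.5893 km
3: √((1.4647·111.32)² + (0.0181·63.77)²) = √(26585.434245 + 1.332263) = 163.0545 km
4: √((0.2387·111.32)² + (0.0840·63.77)²) = √(706.075648 + 28.694021) = 27.1066 km
5: √((-0.2752·111.32)² + (0.9976·63.77)²) = √(938.519400 + 4047.116582) = 70.6090 km
6: √((-0.4257·111.32)² + (0.8649·63.77)²) = √(2245.710118 + 3042.037954) = 72.7169 km
7: √((0.1075·111.32)² + (1.1631·63.77)²) = √(143.206696 + 5501.320478) = 75.1301 km
8: √((-0.5118·111.32)² + (0.9152·63.77)²) = √(3245.988362 + 3406.158528) = 81.5607 km
9: √((0.9102·111.32)² + (-0.4432·63.77)²) = √(10266.444357 + 798.789481) = 105.1914 km
10: √((1.3801·111.32)² + (0.9363·63.77)²) = √(23603.016342 + 3565.027471) = 164.8273 km
11: √((1.4083·111.32)² + (0.0179·63.77)²) = √(24577.446188 + 1.302983) = 156.7761 km
12: √((1.4172·111.32)² + (-0.8122·63.77)²) = √(24889.070773 + 2682.617814) = 166.0472 km
13: √((1.0867·111.32)² + (1.2004·63.77)²) = √(14634.090263 + 5859.827175) = 143.1570 km
14: √((1.0499·111.32)² + (-0.0595·63.77)²) = √(13659.734770 + 14.396826) = 116.9364 km
Minimum: 4 at 27.1066 km.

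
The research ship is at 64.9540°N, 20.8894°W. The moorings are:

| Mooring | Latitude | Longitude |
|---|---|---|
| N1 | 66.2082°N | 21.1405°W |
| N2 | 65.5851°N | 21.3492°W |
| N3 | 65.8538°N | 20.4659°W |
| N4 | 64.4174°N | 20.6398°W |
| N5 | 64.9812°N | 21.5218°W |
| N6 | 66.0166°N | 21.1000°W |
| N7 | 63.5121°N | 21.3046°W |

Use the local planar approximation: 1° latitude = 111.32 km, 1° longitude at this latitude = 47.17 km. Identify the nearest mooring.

Distances from 64.9540°N, 20.8894°W:
N1: 140.1190 km
N2: 73.5257 km
N3: 102.1383 km
N4: 60.8835 km
N5: 29.9836 km
N6: 118.7050 km
N7: 161.7027 km
Minimum: N5 at 29.9836 km.

N5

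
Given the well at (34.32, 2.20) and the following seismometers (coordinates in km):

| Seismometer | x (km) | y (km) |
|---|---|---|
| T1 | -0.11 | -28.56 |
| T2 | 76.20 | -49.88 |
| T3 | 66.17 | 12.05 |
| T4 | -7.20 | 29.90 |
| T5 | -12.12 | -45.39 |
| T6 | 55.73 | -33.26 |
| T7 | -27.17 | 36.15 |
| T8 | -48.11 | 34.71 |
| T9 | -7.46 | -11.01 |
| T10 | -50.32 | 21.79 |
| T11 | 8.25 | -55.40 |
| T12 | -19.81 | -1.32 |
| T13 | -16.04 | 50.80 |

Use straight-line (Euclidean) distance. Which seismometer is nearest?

Distances from (34.32, 2.20):
T1: √((-34.43)² + (-30.76)²) = √(1185.4249 + 946.1776) = 46.17 km
T2: √((41.88)² + (-52.08)²) = √(1753.9344 + 2712.3264) = 66.83 km
T3: √((31.85)² + (9.85)²) = √(1014.4225 + 97.0225) = 33.34 km
T4: √((-41.52)² + (27.70)²) = √(1723.9104 + 767.2900) = 49.91 km
T5: √((-46.44)² + (-47.59)²) = √(2156.6736 + 2264.8081) = 66.49 km
T6: √((21.41)² + (-35.46)²) = √(458.3881 + 1257.4116) = 41.42 km
T7: √((-61.49)² + (33.95)²) = √(3781.0201 + 1152.6025) = 70.24 km
T8: √((-82.43)² + (32.51)²) = √(6794.7049 + 1056.9001) = 88.61 km
T9: √((-41.78)² + (-13.21)²) = √(1745.5684 + 174.5041) = 43.82 km
T10: √((-84.64)² + (19.59)²) = √(7163.9296 + 383.7681) = 86.88 km
T11: √((-26.07)² + (-57.60)²) = √(679.6449 + 3317.7600) = 63.23 km
T12: √((-54.13)² + (-3.52)²) = √(2930.0569 + 12.3904) = 54.24 km
T13: √((-50.36)² + (48.60)²) = √(2536.1296 + 2361.9600) = 69.99 km
Minimum: T3 at 33.34 km.

T3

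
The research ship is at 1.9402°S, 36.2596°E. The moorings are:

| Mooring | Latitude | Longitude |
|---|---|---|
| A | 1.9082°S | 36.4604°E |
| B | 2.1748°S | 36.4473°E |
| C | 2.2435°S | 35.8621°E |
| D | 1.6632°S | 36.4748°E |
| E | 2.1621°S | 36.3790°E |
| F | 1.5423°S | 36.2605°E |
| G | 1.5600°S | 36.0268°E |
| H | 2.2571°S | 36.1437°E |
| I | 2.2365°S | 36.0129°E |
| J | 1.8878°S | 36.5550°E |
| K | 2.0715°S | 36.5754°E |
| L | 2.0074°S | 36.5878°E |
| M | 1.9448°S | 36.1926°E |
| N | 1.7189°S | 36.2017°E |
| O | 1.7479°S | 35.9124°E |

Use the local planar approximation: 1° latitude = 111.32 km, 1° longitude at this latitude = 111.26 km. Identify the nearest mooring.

M

Distances from 1.9402°S, 36.2596°E:
A: 22.6232 km
B: 33.4387 km
C: 55.6407 km
D: 39.0399 km
E: 28.0475 km
F: 44.2943 km
G: 49.6204 km
H: 37.5602 km
I: 42.9108 km
J: 33.3798 km
K: 38.0548 km
L: 37.2739 km
M: 7.4720 km
N: 25.4635 km
O: 44.1643 km
Minimum: M at 7.4720 km.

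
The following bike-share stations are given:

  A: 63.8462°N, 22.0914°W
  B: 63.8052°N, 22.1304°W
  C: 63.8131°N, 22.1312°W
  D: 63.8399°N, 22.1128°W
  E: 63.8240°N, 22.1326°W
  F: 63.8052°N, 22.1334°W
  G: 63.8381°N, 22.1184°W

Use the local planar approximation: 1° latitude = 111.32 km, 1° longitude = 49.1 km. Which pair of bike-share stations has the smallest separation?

Pairwise distances:
A–B: 4.9495 km
A–C: 4.1708 km
A–D: 1.2633 km
A–E: 3.1937 km
A–F: 5.0084 km
A–G: 1.6033 km
B–C: 0.8803 km
B–D: 3.9583 km
B–E: 2.0956 km
B–F: 0.1473 km
B–G: 3.7095 km
C–D: 3.1172 km
C–E: 1.2153 km
C–F: 0.8860 km
C–G: 2.8531 km
D–E: 2.0194 km
D–F: 3.9930 km
D–G: 0.3402 km
E–F: 2.0932 km
E–G: 1.7175 km
F–G: 3.7357 km
Closest pair: B–F at 0.1473 km.

B and F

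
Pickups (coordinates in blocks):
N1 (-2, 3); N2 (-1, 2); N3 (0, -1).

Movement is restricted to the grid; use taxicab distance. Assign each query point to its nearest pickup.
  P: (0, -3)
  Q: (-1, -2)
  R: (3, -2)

P at (0, -3):
  N1: 8 blocks
  N2: 6 blocks
  N3: 2 blocks
  → nearest: N3 (2 blocks)
Q at (-1, -2):
  N1: 6 blocks
  N2: 4 blocks
  N3: 2 blocks
  → nearest: N3 (2 blocks)
R at (3, -2):
  N1: 10 blocks
  N2: 8 blocks
  N3: 4 blocks
  → nearest: N3 (4 blocks)

P→N3; Q→N3; R→N3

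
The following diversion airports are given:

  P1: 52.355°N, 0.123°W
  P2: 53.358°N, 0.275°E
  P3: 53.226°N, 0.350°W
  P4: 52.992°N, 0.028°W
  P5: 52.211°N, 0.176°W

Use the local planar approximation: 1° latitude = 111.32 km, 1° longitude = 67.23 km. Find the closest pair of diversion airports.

P1 and P5

Pairwise distances:
P1–P2: 114.815 km
P1–P3: 98.153 km
P1–P4: 71.198 km
P1–P5: 16.421 km
P2–P3: 44.514 km
P2–P4: 45.552 km
P2–P5: 131.235 km
P3–P4: 33.870 km
P3–P5: 113.594 km
P4–P5: 87.508 km
Closest pair: P1–P5 at 16.421 km.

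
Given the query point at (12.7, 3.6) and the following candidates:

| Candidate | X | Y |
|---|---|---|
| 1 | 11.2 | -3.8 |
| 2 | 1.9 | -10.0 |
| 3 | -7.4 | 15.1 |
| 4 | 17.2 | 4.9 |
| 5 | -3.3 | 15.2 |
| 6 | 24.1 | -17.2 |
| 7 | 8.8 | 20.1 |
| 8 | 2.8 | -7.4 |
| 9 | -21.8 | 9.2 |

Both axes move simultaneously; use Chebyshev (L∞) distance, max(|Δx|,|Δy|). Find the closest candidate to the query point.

4

Distances from (12.7, 3.6):
1: 7.4
2: 13.6
3: 20.1
4: 4.5
5: 16.0
6: 20.8
7: 16.5
8: 11.0
9: 34.5
Minimum: 4 at 4.5.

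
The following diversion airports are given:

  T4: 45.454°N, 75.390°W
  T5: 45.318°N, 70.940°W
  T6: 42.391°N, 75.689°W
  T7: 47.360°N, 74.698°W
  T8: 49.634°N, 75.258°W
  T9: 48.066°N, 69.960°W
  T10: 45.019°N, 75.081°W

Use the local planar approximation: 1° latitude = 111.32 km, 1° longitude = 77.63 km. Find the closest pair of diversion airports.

Pairwise distances:
T4–T5: √((-0.136·111.32)² + (4.450·77.63)²) = √(229.20507 + 119338.12066) = 345.785 km
T4–T6: √((-3.063·111.32)² + (-0.299·77.63)²) = √(116262.69584 + 538.76770) = 341.762 km
T4–T7: √((1.906·111.32)² + (0.692·77.63)²) = √(45018.62103 + 2885.83410) = 218.871 km
T4–T8: √((4.180·111.32)² + (0.132·77.63)²) = √(216520.46887 + 105.00429) = 465.430 km
T4–T9: √((2.612·111.32)² + (5.430·77.63)²) = √(84545.93678 + 177688.29965) = 512.088 km
T4–T10: √((-0.435·111.32)² + (0.309·77.63)²) = √(2344.90315 + 575.40831) = 54.040 km
T5–T6: √((-2.927·111.32)² + (-4.749·77.63)²) = √(106167.56096 + 135913.78637) = 492.018 km
T5–T7: √((2.042·111.32)² + (-3.758·77.63)²) = √(51672.30926 + 85108.45836) = 369.839 km
T5–T8: √((4.316·111.32)² + (-4.318·77.63)²) = √(230839.04416 + 112363.29038) = 585.835 km
T5–T9: √((2.748·111.32)² + (0.980·77.63)²) = √(93579.31290 + 5787.77079) = 315.225 km
T5–T10: √((-0.299·111.32)² + (-4.141·77.63)²) = √(1107.86992 + 103340.27986) = 323.184 km
T6–T7: √((4.969·111.32)² + (0.991·77.63)²) = √(305973.90470 + 5918.42954) = 558.473 km
T6–T8: √((7.243·111.32)² + (0.431·77.63)²) = √(650104.78966 + 1119.47323) = 806.985 km
T6–T9: √((5.675·111.32)² + (5.729·77.63)²) = √(399096.69108 + 197795.68672) = 772.588 km
T6–T10: √((2.628·111.32)² + (0.608·77.63)²) = √(85584.89400 + 2227.74938) = 296.332 km
T7–T8: √((2.274·111.32)² + (-0.560·77.63)²) = √(64080.71015 + 1889.88434) = 256.847 km
T7–T9: √((0.706·111.32)² + (4.738·77.63)²) = √(6176.68989 + 135284.88758) = 376.114 km
T7–T10: √((-2.341·111.32)² + (-0.383·77.63)²) = √(67912.42254 + 884.00907) = 262.291 km
T8–T9: √((-1.568·111.32)² + (5.298·77.63)²) = √(30467.61872 + 169154.31479) = 446.791 km
T8–T10: √((-4.615·111.32)² + (0.177·77.63)²) = √(263930.63707 + 188.80162) = 513.926 km
T9–T10: √((-3.047·111.32)² + (-5.121·77.63)²) = √(115051.24000 + 158040.61972) = 522.582 km
Closest pair: T4–T10 at 54.040 km.

T4 and T10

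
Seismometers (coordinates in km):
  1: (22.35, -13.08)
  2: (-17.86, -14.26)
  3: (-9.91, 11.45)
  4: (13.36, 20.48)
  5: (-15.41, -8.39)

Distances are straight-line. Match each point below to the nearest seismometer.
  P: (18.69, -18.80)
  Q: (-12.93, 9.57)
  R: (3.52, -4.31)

P at (18.69, -18.80):
  1: √((3.66)² + (5.72)²) = √(13.3956 + 32.7184) = 6.79 km
  2: √((-36.55)² + (4.54)²) = √(1335.9025 + 20.6116) = 36.83 km
  3: √((-28.60)² + (30.25)²) = √(817.9600 + 915.0625) = 41.63 km
  4: √((-5.33)² + (39.28)²) = √(28.4089 + 1542.9184) = 39.64 km
  5: √((-34.10)² + (10.41)²) = √(1162.8100 + 108.3681) = 35.65 km
  → nearest: 1 (6.79 km)
Q at (-12.93, 9.57):
  1: √((35.28)² + (-22.65)²) = √(1244.6784 + 513.0225) = 41.92 km
  2: √((-4.93)² + (-23.83)²) = √(24.3049 + 567.8689) = 24.33 km
  3: √((3.02)² + (1.88)²) = √(9.1204 + 3.5344) = 3.56 km
  4: √((26.29)² + (10.91)²) = √(691.1641 + 119.0281) = 28.46 km
  5: √((-2.48)² + (-17.96)²) = √(6.1504 + 322.5616) = 18.13 km
  → nearest: 3 (3.56 km)
R at (3.52, -4.31):
  1: √((18.83)² + (-8.77)²) = √(354.5689 + 76.9129) = 20.77 km
  2: √((-21.38)² + (-9.95)²) = √(457.1044 + 99.0025) = 23.58 km
  3: √((-13.43)² + (15.76)²) = √(180.3649 + 248.3776) = 20.71 km
  4: √((9.84)² + (24.79)²) = √(96.8256 + 614.5441) = 26.67 km
  5: √((-18.93)² + (-4.08)²) = √(358.3449 + 16.6464) = 19.36 km
  → nearest: 5 (19.36 km)

P→1; Q→3; R→5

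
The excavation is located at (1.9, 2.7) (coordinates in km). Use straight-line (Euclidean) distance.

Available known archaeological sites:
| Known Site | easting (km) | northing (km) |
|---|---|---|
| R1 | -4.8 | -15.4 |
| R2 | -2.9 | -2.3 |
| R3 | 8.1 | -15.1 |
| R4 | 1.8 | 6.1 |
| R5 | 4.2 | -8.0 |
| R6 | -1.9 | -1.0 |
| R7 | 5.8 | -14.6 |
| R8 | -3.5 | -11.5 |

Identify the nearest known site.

Distances from (1.9, 2.7):
R1: 19.3 km
R2: 6.9 km
R3: 18.8 km
R4: 3.4 km
R5: 10.9 km
R6: 5.3 km
R7: 17.7 km
R8: 15.2 km
Minimum: R4 at 3.4 km.

R4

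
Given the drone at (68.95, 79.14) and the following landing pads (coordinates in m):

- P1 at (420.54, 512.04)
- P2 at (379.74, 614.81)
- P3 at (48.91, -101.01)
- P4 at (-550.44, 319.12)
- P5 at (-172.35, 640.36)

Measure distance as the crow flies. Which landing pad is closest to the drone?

P3

Distances from (68.95, 79.14):
P1: √((351.59)² + (432.90)²) = √(123615.5281 + 187402.4100) = 557.69 m
P2: √((310.79)² + (535.67)²) = √(96590.4241 + 286942.3489) = 619.30 m
P3: √((-20.04)² + (-180.15)²) = √(401.6016 + 32454.0225) = 181.26 m
P4: √((-619.39)² + (239.98)²) = √(383643.9721 + 57590.4004) = 664.25 m
P5: √((-241.30)² + (561.22)²) = √(58225.6900 + 314967.8884) = 610.90 m
Minimum: P3 at 181.26 m.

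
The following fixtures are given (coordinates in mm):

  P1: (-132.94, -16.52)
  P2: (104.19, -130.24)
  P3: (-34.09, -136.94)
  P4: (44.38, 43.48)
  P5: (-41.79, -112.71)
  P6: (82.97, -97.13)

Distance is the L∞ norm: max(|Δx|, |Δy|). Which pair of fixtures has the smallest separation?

P3 and P5

Pairwise distances:
P1–P2: 237.13 mm
P1–P3: 120.42 mm
P1–P4: 177.32 mm
P1–P5: 96.19 mm
P1–P6: 215.91 mm
P2–P3: 138.28 mm
P2–P4: 173.72 mm
P2–P5: 145.98 mm
P2–P6: 33.11 mm
P3–P4: 180.42 mm
P3–P5: 24.23 mm
P3–P6: 117.06 mm
P4–P5: 156.19 mm
P4–P6: 140.61 mm
P5–P6: 124.76 mm
Closest pair: P3–P5 at 24.23 mm.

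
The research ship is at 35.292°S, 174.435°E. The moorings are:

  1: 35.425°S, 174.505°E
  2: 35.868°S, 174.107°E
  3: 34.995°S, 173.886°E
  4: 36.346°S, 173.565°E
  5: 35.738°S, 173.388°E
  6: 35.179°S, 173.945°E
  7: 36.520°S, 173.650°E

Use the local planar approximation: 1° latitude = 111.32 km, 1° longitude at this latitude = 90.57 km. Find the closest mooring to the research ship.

1

Distances from 35.292°S, 174.435°E:
1: 16.106 km
2: 70.668 km
3: 59.712 km
4: 141.334 km
5: 107.038 km
6: 46.128 km
7: 154.084 km
Minimum: 1 at 16.106 km.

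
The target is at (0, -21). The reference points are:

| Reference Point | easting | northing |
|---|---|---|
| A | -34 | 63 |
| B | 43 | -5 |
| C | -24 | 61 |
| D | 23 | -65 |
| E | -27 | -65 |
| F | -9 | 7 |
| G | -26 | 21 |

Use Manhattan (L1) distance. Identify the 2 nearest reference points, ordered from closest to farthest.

Distances from (0, -21):
A: 118
B: 59
C: 106
D: 67
E: 71
F: 37
G: 68
Sorted: F (37) < B (59) < D (67) < G (68) < …

F, B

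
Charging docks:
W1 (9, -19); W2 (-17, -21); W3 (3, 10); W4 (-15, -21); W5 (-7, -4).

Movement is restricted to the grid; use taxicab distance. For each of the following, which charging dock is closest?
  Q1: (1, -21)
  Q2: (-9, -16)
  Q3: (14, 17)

Q1→W1; Q2→W4; Q3→W3

Q1 at (1, -21):
  W1: 10
  W2: 18
  W3: 33
  W4: 16
  W5: 25
  → nearest: W1 (10)
Q2 at (-9, -16):
  W1: 21
  W2: 13
  W3: 38
  W4: 11
  W5: 14
  → nearest: W4 (11)
Q3 at (14, 17):
  W1: 41
  W2: 69
  W3: 18
  W4: 67
  W5: 42
  → nearest: W3 (18)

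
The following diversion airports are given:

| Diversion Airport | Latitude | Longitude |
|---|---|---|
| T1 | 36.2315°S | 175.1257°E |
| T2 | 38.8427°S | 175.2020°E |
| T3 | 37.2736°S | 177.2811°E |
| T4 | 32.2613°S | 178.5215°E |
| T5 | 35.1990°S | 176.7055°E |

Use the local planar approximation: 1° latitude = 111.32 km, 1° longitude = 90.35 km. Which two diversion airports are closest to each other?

Pairwise distances:
T1–T5: √((1.0325·111.32)² + (1.5798·90.35)²) = √(13210.720856 + 20373.260242) = 183.2593 km
T1–T3: √((-1.0421·111.32)² + (2.1554·90.35)²) = √(13457.524747 + 37923.819497) = 226.6745 km
T3–T5: √((2.0746·111.32)² + (-0.5756·90.35)²) = √(53335.349147 + 2704.567870) = 236.7275 km
T2–T3: √((1.5691·111.32)² + (2.0791·90.35)²) = √(30510.381645 + 35286.377065) = 256.5088 km
T1–T2: √((-2.6112·111.32)² + (0.0763·90.35)²) = √(84494.155468 + 47.523169) = 290.7605 km
T4–T5: √((-2.9377·111.32)² + (-1.8160·90.35)²) = √(106945.196269 + 26920.802515) = 365.8770 km
T2–T5: √((3.6437·111.32)² + (1.5035·90.35)²) = √(164524.894339 + 18452.838410) = 427.7590 km
T1–T4: √((3.9702·111.32)² + (3.3958·90.35)²) = √(195330.996370 + 94132.701319) = 538.0183 km
T3–T4: √((5.0123·111.32)² + (1.2404·90.35)²) = √(311329.668322 + 12559.716280) = 569.1128 km
T2–T4: √((6.5814·111.32)² + (3.3195·90.35)²) = √(536763.491328 + 89950.101918) = 791.6524 km
Closest pair: T1–T5 at 183.2593 km.

T1 and T5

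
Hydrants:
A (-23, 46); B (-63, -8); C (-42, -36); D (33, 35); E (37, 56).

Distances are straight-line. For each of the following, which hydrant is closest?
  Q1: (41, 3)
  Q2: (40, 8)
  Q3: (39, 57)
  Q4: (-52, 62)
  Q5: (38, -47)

Q1 at (41, 3):
  A: 77.10
  B: 104.58
  C: 91.71
  D: 32.98
  E: 53.15
  → nearest: D (32.98)
Q2 at (40, 8):
  A: 73.57
  B: 104.24
  C: 93.06
  D: 27.89
  E: 48.09
  → nearest: D (27.89)
Q3 at (39, 57):
  A: 62.97
  B: 120.95
  C: 123.33
  D: 22.80
  E: 2.24
  → nearest: E (2.24)
Q4 at (-52, 62):
  A: 33.12
  B: 70.86
  C: 98.51
  D: 89.19
  E: 89.20
  → nearest: A (33.12)
Q5 at (38, -47):
  A: 111.22
  B: 108.27
  C: 80.75
  D: 82.15
  E: 103.00
  → nearest: C (80.75)

Q1→D; Q2→D; Q3→E; Q4→A; Q5→C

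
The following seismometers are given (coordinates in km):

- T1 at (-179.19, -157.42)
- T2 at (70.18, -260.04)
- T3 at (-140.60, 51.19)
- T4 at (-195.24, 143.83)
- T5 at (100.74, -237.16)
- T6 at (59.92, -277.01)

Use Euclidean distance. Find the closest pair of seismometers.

T2 and T6

Pairwise distances:
T1–T2: √((249.37)² + (-102.62)²) = √(62185.3969 + 10530.8644) = 269.66 km
T1–T3: √((38.59)² + (208.61)²) = √(1489.1881 + 43518.1321) = 212.15 km
T1–T4: √((-16.05)² + (301.25)²) = √(257.6025 + 90751.5625) = 301.68 km
T1–T5: √((279.93)² + (-79.74)²) = √(78360.8049 + 6358.4676) = 291.07 km
T1–T6: √((239.11)² + (-119.59)²) = √(57173.5921 + 14301.7681) = 267.35 km
T2–T3: √((-210.78)² + (311.23)²) = √(44428.2084 + 96864.1129) = 375.89 km
T2–T4: √((-265.42)² + (403.87)²) = √(70447.7764 + 163110.9769) = 483.28 km
T2–T5: √((30.56)² + (22.88)²) = √(933.9136 + 523.4944) = 38.18 km
T2–T6: √((-10.26)² + (-16.97)²) = √(105.2676 + 287.9809) = 19.83 km
T3–T4: √((-54.64)² + (92.64)²) = √(2985.5296 + 8582.1696) = 107.55 km
T3–T5: √((241.34)² + (-288.35)²) = √(58244.9956 + 83145.7225) = 376.02 km
T3–T6: √((200.52)² + (-328.20)²) = √(40208.2704 + 107715.2400) = 384.61 km
T4–T5: √((295.98)² + (-380.99)²) = √(87604.1604 + 145153.3801) = 482.45 km
T4–T6: √((255.16)² + (-420.84)²) = √(65106.6256 + 177106.3056) = 492.15 km
T5–T6: √((-40.82)² + (-39.85)²) = √(1666.2724 + 1588.0225) = 57.05 km
Closest pair: T2–T6 at 19.83 km.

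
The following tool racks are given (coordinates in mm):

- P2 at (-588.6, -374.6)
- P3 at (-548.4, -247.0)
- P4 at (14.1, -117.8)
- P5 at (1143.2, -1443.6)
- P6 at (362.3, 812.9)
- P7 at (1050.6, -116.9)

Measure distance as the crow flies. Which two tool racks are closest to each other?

Pairwise distances:
P2–P3: √((40.2)² + (127.6)²) = √(1616.040 + 16281.760) = 133.8 mm
P2–P4: √((602.7)² + (256.8)²) = √(363247.290 + 65946.240) = 655.1 mm
P2–P5: √((1731.8)² + (-1069.0)²) = √(2999131.240 + 1142761.000) = 2035.2 mm
P2–P6: √((950.9)² + (1187.5)²) = √(904210.810 + 1410156.250) = 1521.3 mm
P2–P7: √((1639.2)² + (257.7)²) = √(2686976.640 + 66409.290) = 1659.3 mm
P3–P4: √((562.5)² + (129.2)²) = √(316406.250 + 16692.640) = 577.1 mm
P3–P5: √((1691.6)² + (-1196.6)²) = √(2861510.560 + 1431851.560) = 2072.0 mm
P3–P6: √((910.7)² + (1059.9)²) = √(829374.490 + 1123388.010) = 1397.4 mm
P3–P7: √((1599.0)² + (130.1)²) = √(2556801.000 + 16926.010) = 1604.3 mm
P4–P5: √((1129.1)² + (-1325.8)²) = √(1274866.810 + 1757745.640) = 1741.4 mm
P4–P6: √((348.2)² + (930.7)²) = √(121243.240 + 866202.490) = 993.7 mm
P4–P7: √((1036.5)² + (0.9)²) = √(1074332.250 + 0.810) = 1036.5 mm
P5–P6: √((-780.9)² + (2256.5)²) = √(609804.810 + 5091792.250) = 2387.8 mm
P5–P7: √((-92.6)² + (1326.7)²) = √(8574.760 + 1760132.890) = 1329.9 mm
P6–P7: √((688.3)² + (-929.8)²) = √(473756.890 + 864528.040) = 1156.8 mm
Closest pair: P2–P3 at 133.8 mm.

P2 and P3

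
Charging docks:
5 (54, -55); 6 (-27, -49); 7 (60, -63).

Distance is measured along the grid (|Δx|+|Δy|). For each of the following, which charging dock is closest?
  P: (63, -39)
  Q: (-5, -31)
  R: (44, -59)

P at (63, -39):
  5: |-9| + |-16| = 9 + 16 = 25
  6: |-90| + |-10| = 90 + 10 = 100
  7: |-3| + |-24| = 3 + 24 = 27
  → nearest: 5 (25)
Q at (-5, -31):
  5: |59| + |-24| = 59 + 24 = 83
  6: |-22| + |-18| = 22 + 18 = 40
  7: |65| + |-32| = 65 + 32 = 97
  → nearest: 6 (40)
R at (44, -59):
  5: |10| + |4| = 10 + 4 = 14
  6: |-71| + |10| = 71 + 10 = 81
  7: |16| + |-4| = 16 + 4 = 20
  → nearest: 5 (14)

P→5; Q→6; R→5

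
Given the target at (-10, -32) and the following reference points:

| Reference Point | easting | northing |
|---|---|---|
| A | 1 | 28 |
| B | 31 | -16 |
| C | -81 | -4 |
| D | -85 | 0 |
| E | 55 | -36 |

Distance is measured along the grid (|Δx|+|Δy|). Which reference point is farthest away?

D

Distances from (-10, -32):
A: |11| + |60| = 11 + 60 = 71
B: |41| + |16| = 41 + 16 = 57
C: |-71| + |28| = 71 + 28 = 99
D: |-75| + |32| = 75 + 32 = 107
E: |65| + |-4| = 65 + 4 = 69
Maximum: D at 107.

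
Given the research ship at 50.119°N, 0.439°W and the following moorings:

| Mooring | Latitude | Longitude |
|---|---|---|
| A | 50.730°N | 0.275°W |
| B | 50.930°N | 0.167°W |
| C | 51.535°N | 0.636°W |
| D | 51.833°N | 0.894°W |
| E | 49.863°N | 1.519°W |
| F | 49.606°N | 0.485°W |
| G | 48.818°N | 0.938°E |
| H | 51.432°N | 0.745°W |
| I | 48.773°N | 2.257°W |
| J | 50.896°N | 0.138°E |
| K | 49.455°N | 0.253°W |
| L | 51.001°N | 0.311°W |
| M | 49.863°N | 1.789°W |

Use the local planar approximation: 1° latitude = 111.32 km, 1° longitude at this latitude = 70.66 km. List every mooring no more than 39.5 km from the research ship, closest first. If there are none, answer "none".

none

Distances from 50.119°N, 0.439°W:
A: 68.997 km
B: 92.304 km
C: 158.243 km
D: 193.492 km
E: 81.460 km
F: 57.200 km
G: 174.476 km
H: 147.754 km
I: 197.365 km
J: 95.623 km
K: 75.076 km
L: 98.600 km
M: 99.557 km
Threshold 39.5 km: none within range.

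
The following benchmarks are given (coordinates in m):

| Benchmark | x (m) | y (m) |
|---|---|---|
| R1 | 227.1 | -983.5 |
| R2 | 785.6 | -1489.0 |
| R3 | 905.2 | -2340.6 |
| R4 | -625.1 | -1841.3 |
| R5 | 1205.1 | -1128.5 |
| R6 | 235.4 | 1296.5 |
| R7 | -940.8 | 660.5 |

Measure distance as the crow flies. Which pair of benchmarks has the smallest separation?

R2 and R5

Pairwise distances:
R1–R2: 753.3 m
R1–R3: 1517.1 m
R1–R4: 1209.2 m
R1–R5: 988.7 m
R1–R6: 2280.0 m
R1–R7: 2016.6 m
R2–R3: 860.0 m
R2–R4: 1454.0 m
R2–R5: 553.1 m
R2–R6: 2839.3 m
R2–R7: 2757.0 m
R3–R4: 1609.7 m
R3–R5: 1248.6 m
R3–R6: 3698.3 m
R3–R7: 3523.4 m
R4–R5: 1964.1 m
R4–R6: 3253.7 m
R4–R7: 2521.6 m
R5–R6: 2611.7 m
R5–R7: 2793.8 m
R6–R7: 1337.1 m
Closest pair: R2–R5 at 553.1 m.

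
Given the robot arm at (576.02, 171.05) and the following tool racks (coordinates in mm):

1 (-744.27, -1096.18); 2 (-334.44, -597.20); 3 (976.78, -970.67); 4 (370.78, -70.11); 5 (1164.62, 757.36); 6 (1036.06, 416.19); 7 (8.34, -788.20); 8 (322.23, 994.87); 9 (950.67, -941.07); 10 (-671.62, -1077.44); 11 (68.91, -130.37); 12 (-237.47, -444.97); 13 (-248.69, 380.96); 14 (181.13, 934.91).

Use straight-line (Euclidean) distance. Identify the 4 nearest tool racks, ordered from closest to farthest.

4, 6, 11, 5

Distances from (576.02, 171.05):
1: √((-1320.29)² + (-1267.23)²) = √(1743165.6841 + 1605871.8729) = 1830.04 mm
2: √((-910.46)² + (-768.25)²) = √(828937.4116 + 590208.0625) = 1191.28 mm
3: √((400.76)² + (-1141.72)²) = √(160608.5776 + 1303524.5584) = 1210.01 mm
4: √((-205.24)² + (-241.16)²) = √(42123.4576 + 58158.1456) = 316.67 mm
5: √((588.60)² + (586.31)²) = √(346449.9600 + 343759.4161) = 830.79 mm
6: √((460.04)² + (245.14)²) = √(211636.8016 + 60093.6196) = 521.28 mm
7: √((-567.68)² + (-959.25)²) = √(322260.5824 + 920160.5625) = 1114.64 mm
8: √((-253.79)² + (823.82)²) = √(64409.3641 + 678679.3924) = 862.03 mm
9: √((374.65)² + (-1112.12)²) = √(140362.6225 + 1236810.8944) = 1173.53 mm
10: √((-1247.64)² + (-1248.49)²) = √(1556605.5696 + 1558727.2801) = 1765.03 mm
11: √((-507.11)² + (-301.42)²) = √(257160.5521 + 90854.0164) = 589.93 mm
12: √((-813.49)² + (-616.02)²) = √(661765.9801 + 379480.6404) = 1020.41 mm
13: √((-824.71)² + (209.91)²) = √(680146.5841 + 44062.2081) = 851.00 mm
14: √((-394.89)² + (763.86)²) = √(155938.1121 + 583482.0996) = 859.90 mm
Sorted: 4 (316.67 mm) < 6 (521.28 mm) < 11 (589.93 mm) < 5 (830.79 mm) < 13 (851.00 mm) < 14 (859.90 mm) < …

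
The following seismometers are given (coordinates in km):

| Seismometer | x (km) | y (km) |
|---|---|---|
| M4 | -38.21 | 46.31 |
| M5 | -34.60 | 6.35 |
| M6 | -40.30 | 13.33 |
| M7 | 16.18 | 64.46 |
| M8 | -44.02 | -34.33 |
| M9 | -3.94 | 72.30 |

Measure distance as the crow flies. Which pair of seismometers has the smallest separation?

M5 and M6

Pairwise distances:
M5–M6: 9.01 km
M7–M9: 21.59 km
M4–M6: 33.05 km
M4–M5: 40.12 km
M5–M8: 41.76 km
M4–M9: 43.01 km
M6–M8: 47.80 km
M4–M7: 57.34 km
M6–M9: 69.28 km
M5–M9: 72.73 km
M6–M7: 76.19 km
M5–M7: 77.17 km
M4–M8: 80.85 km
M8–M9: 113.91 km
M7–M8: 115.69 km
Closest pair: M5–M6 at 9.01 km.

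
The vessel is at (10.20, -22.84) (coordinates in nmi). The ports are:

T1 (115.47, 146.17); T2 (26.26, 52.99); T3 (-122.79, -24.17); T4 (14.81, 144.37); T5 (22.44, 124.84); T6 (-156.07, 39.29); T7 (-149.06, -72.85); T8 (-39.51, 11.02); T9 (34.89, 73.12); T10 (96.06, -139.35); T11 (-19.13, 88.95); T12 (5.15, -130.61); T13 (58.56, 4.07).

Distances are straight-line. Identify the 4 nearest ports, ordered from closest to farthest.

T13, T8, T2, T9

Distances from (10.20, -22.84):
T1: 199.11 nmi
T2: 77.51 nmi
T3: 133.00 nmi
T4: 167.27 nmi
T5: 148.19 nmi
T6: 177.50 nmi
T7: 166.93 nmi
T8: 60.15 nmi
T9: 99.09 nmi
T10: 144.73 nmi
T11: 115.57 nmi
T12: 107.89 nmi
T13: 55.34 nmi
Sorted: T13 (55.34 nmi) < T8 (60.15 nmi) < T2 (77.51 nmi) < T9 (99.09 nmi) < T12 (107.89 nmi) < T11 (115.57 nmi) < …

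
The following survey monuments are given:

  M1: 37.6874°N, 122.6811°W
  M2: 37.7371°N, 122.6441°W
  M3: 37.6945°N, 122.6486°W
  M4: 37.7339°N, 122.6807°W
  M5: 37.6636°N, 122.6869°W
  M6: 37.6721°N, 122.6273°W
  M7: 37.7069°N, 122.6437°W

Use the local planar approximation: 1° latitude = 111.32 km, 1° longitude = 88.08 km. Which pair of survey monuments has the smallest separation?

Pairwise distances:
M1–M2: 6.4211 km
M1–M3: 2.9697 km
M1–M4: 5.1765 km
M1–M5: 2.6982 km
M1–M6: 5.0355 km
M1–M7: 3.9451 km
M2–M3: 4.7588 km
M2–M4: 3.2433 km
M2–M5: 9.0087 km
M2–M6: 7.3856 km
M2–M7: 3.3620 km
M3–M4: 5.2183 km
M3–M5: 4.8179 km
M3–M6: 3.1205 km
M3–M7: 1.4463 km
M4–M5: 7.8448 km
M4–M6: 8.3337 km
M4–M7: 4.4334 km
M5–M6: 5.3342 km
M5–M7: 6.1410 km
M6–M7: 4.1345 km
Closest pair: M3–M7 at 1.4463 km.

M3 and M7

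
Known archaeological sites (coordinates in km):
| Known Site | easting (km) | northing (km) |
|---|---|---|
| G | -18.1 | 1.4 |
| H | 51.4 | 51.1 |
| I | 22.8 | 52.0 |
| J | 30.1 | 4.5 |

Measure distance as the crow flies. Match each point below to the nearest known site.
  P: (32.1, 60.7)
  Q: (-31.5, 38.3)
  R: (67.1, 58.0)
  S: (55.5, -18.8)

P→I; Q→G; R→H; S→J

P at (32.1, 60.7):
  G: 77.7 km
  H: 21.6 km
  I: 12.7 km
  J: 56.2 km
  → nearest: I (12.7 km)
Q at (-31.5, 38.3):
  G: 39.3 km
  H: 83.9 km
  I: 56.0 km
  J: 70.3 km
  → nearest: G (39.3 km)
R at (67.1, 58.0):
  G: 102.3 km
  H: 17.1 km
  I: 44.7 km
  J: 65.0 km
  → nearest: H (17.1 km)
S at (55.5, -18.8):
  G: 76.3 km
  H: 70.0 km
  I: 78.0 km
  J: 34.5 km
  → nearest: J (34.5 km)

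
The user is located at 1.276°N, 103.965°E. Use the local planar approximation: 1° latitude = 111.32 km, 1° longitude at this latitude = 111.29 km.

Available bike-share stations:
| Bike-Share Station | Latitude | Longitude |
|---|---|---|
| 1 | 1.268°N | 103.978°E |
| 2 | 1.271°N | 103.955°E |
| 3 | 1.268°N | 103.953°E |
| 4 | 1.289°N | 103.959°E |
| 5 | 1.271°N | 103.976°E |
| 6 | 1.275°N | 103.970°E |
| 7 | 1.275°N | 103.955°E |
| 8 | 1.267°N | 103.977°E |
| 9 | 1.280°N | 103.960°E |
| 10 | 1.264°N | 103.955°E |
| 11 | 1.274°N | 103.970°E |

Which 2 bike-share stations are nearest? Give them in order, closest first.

Distances from 1.276°N, 103.965°E:
1: √((-0.008·111.32)² + (0.013·111.29)²) = √(0.79310 + 2.09314) = 1.699 km
2: √((-0.005·111.32)² + (-0.010·111.29)²) = √(0.30980 + 1.23855) = 1.244 km
3: √((-0.008·111.32)² + (-0.012·111.29)²) = √(0.79310 + 1.78351) = 1.605 km
4: √((0.013·111.32)² + (-0.006·111.29)²) = √(2.09427 + 0.44588) = 1.594 km
5: √((-0.005·111.32)² + (0.011·111.29)²) = √(0.30980 + 1.49864) = 1.345 km
6: √((-0.001·111.32)² + (0.005·111.29)²) = √(0.01239 + 0.30964) = 0.567 km
7: √((-0.001·111.32)² + (-0.010·111.29)²) = √(0.01239 + 1.23855) = 1.118 km
8: √((-0.009·111.32)² + (0.012·111.29)²) = √(1.00376 + 1.78351) = 1.670 km
9: √((0.004·111.32)² + (-0.005·111.29)²) = √(0.19827 + 0.30964) = 0.713 km
10: √((-0.012·111.32)² + (-0.010·111.29)²) = √(1.78447 + 1.23855) = 1.739 km
11: √((-0.002·111.32)² + (0.005·111.29)²) = √(0.04957 + 0.30964) = 0.599 km
Sorted: 6 (0.567 km) < 11 (0.599 km) < 9 (0.713 km) < 7 (1.118 km) < …

6, 11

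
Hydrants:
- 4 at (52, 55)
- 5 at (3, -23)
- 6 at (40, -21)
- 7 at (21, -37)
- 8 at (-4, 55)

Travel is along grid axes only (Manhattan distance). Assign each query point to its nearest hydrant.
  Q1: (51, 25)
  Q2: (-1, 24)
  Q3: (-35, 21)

Q1 at (51, 25):
  4: |1| + |30| = 1 + 30 = 31
  5: |-48| + |-48| = 48 + 48 = 96
  6: |-11| + |-46| = 11 + 46 = 57
  7: |-30| + |-62| = 30 + 62 = 92
  8: |-55| + |30| = 55 + 30 = 85
  → nearest: 4 (31)
Q2 at (-1, 24):
  4: |53| + |31| = 53 + 31 = 84
  5: |4| + |-47| = 4 + 47 = 51
  6: |41| + |-45| = 41 + 45 = 86
  7: |22| + |-61| = 22 + 61 = 83
  8: |-3| + |31| = 3 + 31 = 34
  → nearest: 8 (34)
Q3 at (-35, 21):
  4: |87| + |34| = 87 + 34 = 121
  5: |38| + |-44| = 38 + 44 = 82
  6: |75| + |-42| = 75 + 42 = 117
  7: |56| + |-58| = 56 + 58 = 114
  8: |31| + |34| = 31 + 34 = 65
  → nearest: 8 (65)

Q1→4; Q2→8; Q3→8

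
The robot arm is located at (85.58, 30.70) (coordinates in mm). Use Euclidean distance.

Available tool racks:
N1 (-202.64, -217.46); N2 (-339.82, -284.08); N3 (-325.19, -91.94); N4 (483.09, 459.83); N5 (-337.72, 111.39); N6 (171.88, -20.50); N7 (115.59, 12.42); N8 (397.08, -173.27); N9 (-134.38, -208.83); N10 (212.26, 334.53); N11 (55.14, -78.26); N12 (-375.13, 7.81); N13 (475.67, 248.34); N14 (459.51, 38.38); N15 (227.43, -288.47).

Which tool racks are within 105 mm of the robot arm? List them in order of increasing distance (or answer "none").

Distances from (85.58, 30.70):
N1: √((-288.22)² + (-248.16)²) = √(83070.7684 + 61583.3856) = 380.33 mm
N2: √((-425.40)² + (-314.78)²) = √(180965.1600 + 99086.4484) = 529.20 mm
N3: √((-410.77)² + (-122.64)²) = √(168731.9929 + 15040.5696) = 428.69 mm
N4: √((397.51)² + (429.13)²) = √(158014.2001 + 184152.5569) = 584.95 mm
N5: √((-423.30)² + (80.69)²) = √(179182.8900 + 6510.8761) = 430.92 mm
N6: √((86.30)² + (-51.20)²) = √(7447.6900 + 2621.4400) = 100.35 mm
N7: √((30.01)² + (-18.28)²) = √(900.6001 + 334.1584) = 35.14 mm
N8: √((311.50)² + (-203.97)²) = √(97032.2500 + 41603.7609) = 372.34 mm
N9: √((-219.96)² + (-239.53)²) = √(48382.4016 + 57374.6209) = 325.20 mm
N10: √((126.68)² + (303.83)²) = √(16047.8224 + 92312.6689) = 329.18 mm
N11: √((-30.44)² + (-108.96)²) = √(926.5936 + 11872.2816) = 113.13 mm
N12: √((-460.71)² + (-22.89)²) = √(212253.7041 + 523.9521) = 461.28 mm
N13: √((390.09)² + (217.64)²) = √(152170.2081 + 47367.1696) = 446.70 mm
N14: √((373.93)² + (7.68)²) = √(139823.6449 + 58.9824) = 374.01 mm
N15: √((141.85)² + (-319.17)²) = √(20121.4225 + 101869.4889) = 349.27 mm
Threshold 105 mm: N7 (35.14 mm), N6 (100.35 mm) are within range.

N7, N6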